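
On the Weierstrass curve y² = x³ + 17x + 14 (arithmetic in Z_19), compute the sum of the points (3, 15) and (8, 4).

(3, 15) + (8, 4). λ = (4 - 15)/(8 - 3) ≡ 8/5 mod 19. 5⁻¹ ≡ 4 (mod 19) since 5·4 = 20 ≡ 1, so λ ≡ 13.
  x = λ² - 3 - 8 = 169 - 11 ≡ 6; y = λ·(3 - 6) - 15 ≡ 3. → (6, 3)

(6, 3)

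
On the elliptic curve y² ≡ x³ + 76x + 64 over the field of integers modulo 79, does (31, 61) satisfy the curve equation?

y² = 61² ≡ 8; x³ + 76x + 64 = 32211 ≡ 58 (mod 79). 8 ≠ 58.

no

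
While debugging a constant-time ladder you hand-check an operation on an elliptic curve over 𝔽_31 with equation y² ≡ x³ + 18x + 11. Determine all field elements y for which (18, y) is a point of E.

none

x³ + 18x + 11 = 6167 ≡ 29 (mod 31).
29 is a non-residue mod 31; no y exists.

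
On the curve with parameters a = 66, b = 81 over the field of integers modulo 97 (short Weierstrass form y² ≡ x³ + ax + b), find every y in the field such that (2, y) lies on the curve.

30, 67

x³ + 66x + 81 = 221 ≡ 27 (mod 97).
Square roots of 27 mod 97: 30 and 67 (since 30² = 900 ≡ 27).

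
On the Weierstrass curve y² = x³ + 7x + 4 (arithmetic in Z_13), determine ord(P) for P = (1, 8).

2P: tangent at (1, 8): λ = (3·1² + 7)/(2·8) ≡ 10/3. 3⁻¹ ≡ 9 (mod 13), so λ ≡ 10·9 ≡ 12.
  x = λ² - 1 - 1 = 144 - 2 ≡ 12; y = λ·(1 - 12) - 8 ≡ 3. → (12, 3)
3P: (12, 3) + (1, 8). λ = (8 - 3)/(1 - 12) ≡ 5/2 mod 13. 2⁻¹ ≡ 7 (mod 13), so λ ≡ 9.
  x = λ² - 12 - 1 = 81 - 13 ≡ 3; y = λ·(12 - 3) - 3 ≡ 0. → (3, 0)
4P: (3, 0) + (1, 8). λ = (8 - 0)/(1 - 3) ≡ 8/11 mod 13. 11⁻¹ ≡ 6 (mod 13), so λ ≡ 9.
  x = λ² - 3 - 1 = 81 - 4 ≡ 12; y = λ·(3 - 12) - 0 ≡ 10. → (12, 10)
5P: (12, 10) + (1, 8). λ = (8 - 10)/(1 - 12) ≡ 11/2 mod 13. 2⁻¹ ≡ 7 (mod 13) since 2·7 = 14 ≡ 1, so λ ≡ 12.
  x = λ² - 12 - 1 = 144 - 13 ≡ 1; y = λ·(12 - 1) - 10 ≡ 5. → (1, 5)
6P: (1, 5) + (1, 8): same x and y₁ ≡ -y₂, so the sum is 𝒪.
6P = 𝒪, so the order is 6.

6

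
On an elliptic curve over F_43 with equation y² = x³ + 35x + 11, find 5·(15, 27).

Write P = (15, 27).
Repeated addition: build up to 5P.
2P: tangent at (15, 27): λ = (3·15² + 35)/(2·27) ≡ 22/11. 11⁻¹ ≡ 4 (mod 43), so λ ≡ 22·4 ≡ 2.
  x = λ² - 15 - 15 = 4 - 30 ≡ 17; y = λ·(15 - 17) - 27 ≡ 12. → (17, 12)
3P: (17, 12) + (15, 27). λ = (27 - 12)/(15 - 17) ≡ 15/41 mod 43. 41⁻¹ ≡ 21 (mod 43), so λ ≡ 14.
  x = λ² - 17 - 15 = 196 - 32 ≡ 35; y = λ·(17 - 35) - 12 ≡ 37. → (35, 37)
4P: (35, 37) + (15, 27). λ = (27 - 37)/(15 - 35) ≡ 33/23 mod 43. 23⁻¹ ≡ 15 (mod 43), so λ ≡ 22.
  x = λ² - 35 - 15 = 484 - 50 ≡ 4; y = λ·(35 - 4) - 37 ≡ 0. → (4, 0)
5P: (4, 0) + (15, 27). λ = (27 - 0)/(15 - 4) ≡ 27/11 mod 43. 11⁻¹ ≡ 4 (mod 43) since 11·4 = 44 ≡ 1, so λ ≡ 22.
  x = λ² - 4 - 15 = 484 - 19 ≡ 35; y = λ·(4 - 35) - 0 ≡ 6. → (35, 6)

(35, 6)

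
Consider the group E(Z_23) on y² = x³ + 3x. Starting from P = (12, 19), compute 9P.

O

Double-and-add on 9 = (1001)₂. Start with P = (12, 19) for the leading 1-bit.
double: tangent at (12, 19): λ = (3·12² + 3)/(2·19) ≡ 21/15. 15⁻¹ ≡ 20 (mod 23), so λ ≡ 21·20 ≡ 6.
  x = λ² - 12 - 12 = 36 - 24 ≡ 12; y = λ·(12 - 12) - 19 ≡ 4. → (12, 4)
double: tangent at (12, 4): λ = (3·12² + 3)/(2·4) ≡ 21/8. 8⁻¹ ≡ 3 (mod 23), so λ ≡ 21·3 ≡ 17.
  x = λ² - 12 - 12 = 289 - 24 ≡ 12; y = λ·(12 - 12) - 4 ≡ 19. → (12, 19)
double: tangent at (12, 19): λ = (3·12² + 3)/(2·19) ≡ 21/15. 15⁻¹ ≡ 20 (mod 23), so λ ≡ 21·20 ≡ 6.
  x = λ² - 12 - 12 = 36 - 24 ≡ 12; y = λ·(12 - 12) - 19 ≡ 4. → (12, 4)
add P: (12, 4) + (12, 19): same x and y₁ ≡ -y₂, so the sum is O.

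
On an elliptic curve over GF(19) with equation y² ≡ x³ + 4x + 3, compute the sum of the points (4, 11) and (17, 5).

(18, 13)

(4, 11) + (17, 5). λ = (5 - 11)/(17 - 4) ≡ 13/13 mod 19. 13⁻¹ ≡ 3 (mod 19), so λ ≡ 1.
  x = λ² - 4 - 17 = 1 - 21 ≡ 18; y = λ·(4 - 18) - 11 ≡ 13. → (18, 13)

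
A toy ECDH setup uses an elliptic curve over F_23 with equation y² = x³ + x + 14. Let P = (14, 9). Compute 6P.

Double-and-add on 6 = (110)₂. Start with P = (14, 9) for the leading 1-bit.
double: tangent at (14, 9): λ = (3·14² + 1)/(2·9) ≡ 14/18. 18⁻¹ ≡ 9 (mod 23), so λ ≡ 14·9 ≡ 11.
  x = λ² - 14 - 14 = 121 - 28 ≡ 1; y = λ·(14 - 1) - 9 ≡ 19. → (1, 19)
add P: (1, 19) + (14, 9). λ = (9 - 19)/(14 - 1) ≡ 13/13 mod 23. 13⁻¹ ≡ 16 (mod 23) since 13·16 = 208 ≡ 1, so λ ≡ 1.
  x = λ² - 1 - 14 = 1 - 15 ≡ 9; y = λ·(1 - 9) - 19 ≡ 19. → (9, 19)
double: tangent at (9, 19): λ = (3·9² + 1)/(2·19) ≡ 14/15. 15⁻¹ ≡ 20 (mod 23), so λ ≡ 14·20 ≡ 4.
  x = λ² - 9 - 9 = 16 - 18 ≡ 21; y = λ·(9 - 21) - 19 ≡ 2. → (21, 2)

(21, 2)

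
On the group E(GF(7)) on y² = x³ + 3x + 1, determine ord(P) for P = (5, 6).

2P: tangent at (5, 6): λ = (3·5² + 3)/(2·6) ≡ 1/5. 5⁻¹ ≡ 3 (mod 7) since 5·3 = 15 ≡ 1, so λ ≡ 1·3 ≡ 3.
  x = λ² - 5 - 5 = 9 - 10 ≡ 6; y = λ·(5 - 6) - 6 ≡ 5. → (6, 5)
3P: (6, 5) + (5, 6). λ = (6 - 5)/(5 - 6) ≡ 1/6 mod 7. 6⁻¹ ≡ 6 (mod 7), so λ ≡ 6.
  x = λ² - 6 - 5 = 36 - 11 ≡ 4; y = λ·(6 - 4) - 5 ≡ 0. → (4, 0)
4P: (4, 0) + (5, 6). λ = (6 - 0)/(5 - 4) ≡ 6/1 mod 7. 1⁻¹ ≡ 1 (mod 7), so λ ≡ 6.
  x = λ² - 4 - 5 = 36 - 9 ≡ 6; y = λ·(4 - 6) - 0 ≡ 2. → (6, 2)
5P: (6, 2) + (5, 6). λ = (6 - 2)/(5 - 6) ≡ 4/6 mod 7. 6⁻¹ ≡ 6 (mod 7) since 6·6 = 36 ≡ 1, so λ ≡ 3.
  x = λ² - 6 - 5 = 9 - 11 ≡ 5; y = λ·(6 - 5) - 2 ≡ 1. → (5, 1)
6P: (5, 1) + (5, 6): same x and y₁ ≡ -y₂, so the sum is the point at infinity.
6P = the point at infinity, so the order is 6.

6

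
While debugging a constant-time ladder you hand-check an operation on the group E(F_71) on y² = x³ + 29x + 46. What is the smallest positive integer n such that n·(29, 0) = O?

2

2P: (29, 0) + (29, 0): same x and y₁ ≡ -y₂, so the sum is O.
2P = O, so the order is 2.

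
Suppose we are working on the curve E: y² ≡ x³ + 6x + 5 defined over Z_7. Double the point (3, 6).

tangent at (3, 6): λ = (3·3² + 6)/(2·6) ≡ 5/5. 5⁻¹ ≡ 3 (mod 7) since 5·3 = 15 ≡ 1, so λ ≡ 5·3 ≡ 1.
  x = λ² - 3 - 3 = 1 - 6 ≡ 2; y = λ·(3 - 2) - 6 ≡ 2. → (2, 2)

(2, 2)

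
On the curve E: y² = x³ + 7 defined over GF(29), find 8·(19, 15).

(26, 26)

Write Q = (19, 15).
Repeated addition: build up to 8Q.
2Q: tangent at (19, 15): λ = (3·19² + 0)/(2·15) ≡ 10/1. 1⁻¹ ≡ 1 (mod 29) since 1·1 = 1 ≡ 1, so λ ≡ 10·1 ≡ 10.
  x = λ² - 19 - 19 = 100 - 38 ≡ 4; y = λ·(19 - 4) - 15 ≡ 19. → (4, 19)
3Q: (4, 19) + (19, 15). λ = (15 - 19)/(19 - 4) ≡ 25/15 mod 29. 15⁻¹ ≡ 2 (mod 29) since 15·2 = 30 ≡ 1, so λ ≡ 21.
  x = λ² - 4 - 19 = 441 - 23 ≡ 12; y = λ·(4 - 12) - 19 ≡ 16. → (12, 16)
4Q: (12, 16) + (19, 15). λ = (15 - 16)/(19 - 12) ≡ 28/7 mod 29. 7⁻¹ ≡ 25 (mod 29), so λ ≡ 4.
  x = λ² - 12 - 19 = 16 - 31 ≡ 14; y = λ·(12 - 14) - 16 ≡ 5. → (14, 5)
5Q: (14, 5) + (19, 15). λ = (15 - 5)/(19 - 14) ≡ 10/5 mod 29. 5⁻¹ ≡ 6 (mod 29) since 5·6 = 30 ≡ 1, so λ ≡ 2.
  x = λ² - 14 - 19 = 4 - 33 ≡ 0; y = λ·(14 - 0) - 5 ≡ 23. → (0, 23)
6Q: (0, 23) + (19, 15). λ = (15 - 23)/(19 - 0) ≡ 21/19 mod 29. 19⁻¹ ≡ 26 (mod 29), so λ ≡ 24.
  x = λ² - 0 - 19 = 576 - 19 ≡ 6; y = λ·(0 - 6) - 23 ≡ 7. → (6, 7)
7Q: (6, 7) + (19, 15). λ = (15 - 7)/(19 - 6) ≡ 8/13 mod 29. 13⁻¹ ≡ 9 (mod 29), so λ ≡ 14.
  x = λ² - 6 - 19 = 196 - 25 ≡ 26; y = λ·(6 - 26) - 7 ≡ 3. → (26, 3)
8Q: (26, 3) + (19, 15). λ = (15 - 3)/(19 - 26) ≡ 12/22 mod 29. 22⁻¹ ≡ 4 (mod 29), so λ ≡ 19.
  x = λ² - 26 - 19 = 361 - 45 ≡ 26; y = λ·(26 - 26) - 3 ≡ 26. → (26, 26)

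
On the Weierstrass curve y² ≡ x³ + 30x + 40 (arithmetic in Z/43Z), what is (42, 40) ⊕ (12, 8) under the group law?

(6, 7)

(42, 40) + (12, 8). λ = (8 - 40)/(12 - 42) ≡ 11/13 mod 43. 13⁻¹ ≡ 10 (mod 43) since 13·10 = 130 ≡ 1, so λ ≡ 24.
  x = λ² - 42 - 12 = 576 - 54 ≡ 6; y = λ·(42 - 6) - 40 ≡ 7. → (6, 7)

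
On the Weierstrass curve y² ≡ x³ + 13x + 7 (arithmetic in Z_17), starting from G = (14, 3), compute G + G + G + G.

(12, 15)

Repeated addition: build up to 4G.
2G: tangent at (14, 3): λ = (3·14² + 13)/(2·3) ≡ 6/6. 6⁻¹ ≡ 3 (mod 17), so λ ≡ 6·3 ≡ 1.
  x = λ² - 14 - 14 = 1 - 28 ≡ 7; y = λ·(14 - 7) - 3 ≡ 4. → (7, 4)
3G: (7, 4) + (14, 3). λ = (3 - 4)/(14 - 7) ≡ 16/7 mod 17. 7⁻¹ ≡ 5 (mod 17) since 7·5 = 35 ≡ 1, so λ ≡ 12.
  x = λ² - 7 - 14 = 144 - 21 ≡ 4; y = λ·(7 - 4) - 4 ≡ 15. → (4, 15)
4G: (4, 15) + (14, 3). λ = (3 - 15)/(14 - 4) ≡ 5/10 mod 17. 10⁻¹ ≡ 12 (mod 17), so λ ≡ 9.
  x = λ² - 4 - 14 = 81 - 18 ≡ 12; y = λ·(4 - 12) - 15 ≡ 15. → (12, 15)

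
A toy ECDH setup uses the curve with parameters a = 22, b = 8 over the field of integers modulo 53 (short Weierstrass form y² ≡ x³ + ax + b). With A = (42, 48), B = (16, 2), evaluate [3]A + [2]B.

First 3A:
Repeated addition: build up to 3A.
2A: tangent at (42, 48): λ = (3·42² + 22)/(2·48) ≡ 14/43. 43⁻¹ ≡ 37 (mod 53) since 43·37 = 1591 ≡ 1, so λ ≡ 14·37 ≡ 41.
  x = λ² - 42 - 42 = 1681 - 84 ≡ 7; y = λ·(42 - 7) - 48 ≡ 9. → (7, 9)
3A: (7, 9) + (42, 48). λ = (48 - 9)/(42 - 7) ≡ 39/35 mod 53. 35⁻¹ ≡ 50 (mod 53) since 35·50 = 1750 ≡ 1, so λ ≡ 42.
  x = λ² - 7 - 42 = 1764 - 49 ≡ 19; y = λ·(7 - 19) - 9 ≡ 17. → (19, 17)
3A = (19, 17).
Next 2B:
Repeated addition: build up to 2B.
2B: tangent at (16, 2): λ = (3·16² + 22)/(2·2) ≡ 48/4. 4⁻¹ ≡ 40 (mod 53) since 4·40 = 160 ≡ 1, so λ ≡ 48·40 ≡ 12.
  x = λ² - 16 - 16 = 144 - 32 ≡ 6; y = λ·(16 - 6) - 2 ≡ 12. → (6, 12)
2B = (6, 12).
Finally 3A + 2B:
(19, 17) + (6, 12). λ = (12 - 17)/(6 - 19) ≡ 48/40 mod 53. 40⁻¹ ≡ 4 (mod 53), so λ ≡ 33.
  x = λ² - 19 - 6 = 1089 - 25 ≡ 4; y = λ·(19 - 4) - 17 ≡ 1. → (4, 1)

(4, 1)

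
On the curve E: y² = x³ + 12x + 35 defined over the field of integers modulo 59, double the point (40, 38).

tangent at (40, 38): λ = (3·40² + 12)/(2·38) ≡ 33/17. 17⁻¹ ≡ 7 (mod 59), so λ ≡ 33·7 ≡ 54.
  x = λ² - 40 - 40 = 2916 - 80 ≡ 4; y = λ·(40 - 4) - 38 ≡ 18. → (4, 18)

(4, 18)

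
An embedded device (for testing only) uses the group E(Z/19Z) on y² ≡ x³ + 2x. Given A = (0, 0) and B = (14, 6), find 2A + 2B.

(17, 8)

First 2A:
Repeated addition: build up to 2A.
2A: (0, 0) + (0, 0): same x and y₁ ≡ -y₂, so the sum is ∞.
2A = ∞.
Next 2B:
Repeated addition: build up to 2B.
2B: tangent at (14, 6): λ = (3·14² + 2)/(2·6) ≡ 1/12. 12⁻¹ ≡ 8 (mod 19) since 12·8 = 96 ≡ 1, so λ ≡ 1·8 ≡ 8.
  x = λ² - 14 - 14 = 64 - 28 ≡ 17; y = λ·(14 - 17) - 6 ≡ 8. → (17, 8)
2B = (17, 8).
Finally 2A + 2B:
∞ + (17, 8) = (17, 8) (identity).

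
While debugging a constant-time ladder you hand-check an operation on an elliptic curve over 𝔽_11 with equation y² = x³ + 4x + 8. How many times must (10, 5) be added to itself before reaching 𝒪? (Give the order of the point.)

2P: tangent at (10, 5): λ = (3·10² + 4)/(2·5) ≡ 7/10. 10⁻¹ ≡ 10 (mod 11), so λ ≡ 7·10 ≡ 4.
  x = λ² - 10 - 10 = 16 - 20 ≡ 7; y = λ·(10 - 7) - 5 ≡ 7. → (7, 7)
3P: (7, 7) + (10, 5). λ = (5 - 7)/(10 - 7) ≡ 9/3 mod 11. 3⁻¹ ≡ 4 (mod 11) since 3·4 = 12 ≡ 1, so λ ≡ 3.
  x = λ² - 7 - 10 = 9 - 17 ≡ 3; y = λ·(7 - 3) - 7 ≡ 5. → (3, 5)
4P: (3, 5) + (10, 5). λ = (5 - 5)/(10 - 3) ≡ 0/7 mod 11. 7⁻¹ ≡ 8 (mod 11) since 7·8 = 56 ≡ 1, so λ ≡ 0.
  x = λ² - 3 - 10 = 0 - 13 ≡ 9; y = λ·(3 - 9) - 5 ≡ 6. → (9, 6)
5P: (9, 6) + (10, 5). λ = (5 - 6)/(10 - 9) ≡ 10/1 mod 11. 1⁻¹ ≡ 1 (mod 11) since 1·1 = 1 ≡ 1, so λ ≡ 10.
  x = λ² - 9 - 10 = 100 - 19 ≡ 4; y = λ·(9 - 4) - 6 ≡ 0. → (4, 0)
6P: (4, 0) + (10, 5). λ = (5 - 0)/(10 - 4) ≡ 5/6 mod 11. 6⁻¹ ≡ 2 (mod 11) since 6·2 = 12 ≡ 1, so λ ≡ 10.
  x = λ² - 4 - 10 = 100 - 14 ≡ 9; y = λ·(4 - 9) - 0 ≡ 5. → (9, 5)
7P: (9, 5) + (10, 5). λ = (5 - 5)/(10 - 9) ≡ 0/1 mod 11. 1⁻¹ ≡ 1 (mod 11), so λ ≡ 0.
  x = λ² - 9 - 10 = 0 - 19 ≡ 3; y = λ·(9 - 3) - 5 ≡ 6. → (3, 6)
8P: (3, 6) + (10, 5). λ = (5 - 6)/(10 - 3) ≡ 10/7 mod 11. 7⁻¹ ≡ 8 (mod 11) since 7·8 = 56 ≡ 1, so λ ≡ 3.
  x = λ² - 3 - 10 = 9 - 13 ≡ 7; y = λ·(3 - 7) - 6 ≡ 4. → (7, 4)
9P: (7, 4) + (10, 5). λ = (5 - 4)/(10 - 7) ≡ 1/3 mod 11. 3⁻¹ ≡ 4 (mod 11) since 3·4 = 12 ≡ 1, so λ ≡ 4.
  x = λ² - 7 - 10 = 16 - 17 ≡ 10; y = λ·(7 - 10) - 4 ≡ 6. → (10, 6)
10P: (10, 6) + (10, 5): same x and y₁ ≡ -y₂, so the sum is 𝒪.
10P = 𝒪, so the order is 10.

10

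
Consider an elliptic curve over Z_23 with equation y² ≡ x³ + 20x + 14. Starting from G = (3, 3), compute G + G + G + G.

Repeated addition: build up to 4G.
2G: tangent at (3, 3): λ = (3·3² + 20)/(2·3) ≡ 1/6. 6⁻¹ ≡ 4 (mod 23), so λ ≡ 1·4 ≡ 4.
  x = λ² - 3 - 3 = 16 - 6 ≡ 10; y = λ·(3 - 10) - 3 ≡ 15. → (10, 15)
3G: (10, 15) + (3, 3). λ = (3 - 15)/(3 - 10) ≡ 11/16 mod 23. 16⁻¹ ≡ 13 (mod 23), so λ ≡ 5.
  x = λ² - 10 - 3 = 25 - 13 ≡ 12; y = λ·(10 - 12) - 15 ≡ 21. → (12, 21)
4G: (12, 21) + (3, 3). λ = (3 - 21)/(3 - 12) ≡ 5/14 mod 23. 14⁻¹ ≡ 5 (mod 23) since 14·5 = 70 ≡ 1, so λ ≡ 2.
  x = λ² - 12 - 3 = 4 - 15 ≡ 12; y = λ·(12 - 12) - 21 ≡ 2. → (12, 2)

(12, 2)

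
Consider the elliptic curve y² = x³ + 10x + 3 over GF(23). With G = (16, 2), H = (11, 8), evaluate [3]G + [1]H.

First 3G:
Repeated addition: build up to 3G.
2G: tangent at (16, 2): λ = (3·16² + 10)/(2·2) ≡ 19/4. 4⁻¹ ≡ 6 (mod 23), so λ ≡ 19·6 ≡ 22.
  x = λ² - 16 - 16 = 484 - 32 ≡ 15; y = λ·(16 - 15) - 2 ≡ 20. → (15, 20)
3G: (15, 20) + (16, 2). λ = (2 - 20)/(16 - 15) ≡ 5/1 mod 23. 1⁻¹ ≡ 1 (mod 23), so λ ≡ 5.
  x = λ² - 15 - 16 = 25 - 31 ≡ 17; y = λ·(15 - 17) - 20 ≡ 16. → (17, 16)
3G = (17, 16).
Finally 3G + H:
(17, 16) + (11, 8). λ = (8 - 16)/(11 - 17) ≡ 15/17 mod 23. 17⁻¹ ≡ 19 (mod 23), so λ ≡ 9.
  x = λ² - 17 - 11 = 81 - 28 ≡ 7; y = λ·(17 - 7) - 16 ≡ 5. → (7, 5)

(7, 5)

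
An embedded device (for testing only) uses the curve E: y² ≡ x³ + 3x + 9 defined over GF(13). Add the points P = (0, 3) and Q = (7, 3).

(0, 3) + (7, 3). λ = (3 - 3)/(7 - 0) ≡ 0/7 mod 13. 7⁻¹ ≡ 2 (mod 13), so λ ≡ 0.
  x = λ² - 0 - 7 = 0 - 7 ≡ 6; y = λ·(0 - 6) - 3 ≡ 10. → (6, 10)

(6, 10)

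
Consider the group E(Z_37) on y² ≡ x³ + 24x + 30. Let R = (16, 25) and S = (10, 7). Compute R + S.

(16, 25) + (10, 7). λ = (7 - 25)/(10 - 16) ≡ 19/31 mod 37. 31⁻¹ ≡ 6 (mod 37) since 31·6 = 186 ≡ 1, so λ ≡ 3.
  x = λ² - 16 - 10 = 9 - 26 ≡ 20; y = λ·(16 - 20) - 25 ≡ 0. → (20, 0)

(20, 0)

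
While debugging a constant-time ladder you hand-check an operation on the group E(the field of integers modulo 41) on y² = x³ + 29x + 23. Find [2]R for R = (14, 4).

tangent at (14, 4): λ = (3·14² + 29)/(2·4) ≡ 2/8. 8⁻¹ ≡ 36 (mod 41), so λ ≡ 2·36 ≡ 31.
  x = λ² - 14 - 14 = 961 - 28 ≡ 31; y = λ·(14 - 31) - 4 ≡ 2. → (31, 2)

(31, 2)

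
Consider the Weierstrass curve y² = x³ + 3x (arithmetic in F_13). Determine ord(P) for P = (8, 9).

10

2P: tangent at (8, 9): λ = (3·8² + 3)/(2·9) ≡ 0/5. 5⁻¹ ≡ 8 (mod 13), so λ ≡ 0·8 ≡ 0.
  x = λ² - 8 - 8 = 0 - 16 ≡ 10; y = λ·(8 - 10) - 9 ≡ 4. → (10, 4)
3P: (10, 4) + (8, 9). λ = (9 - 4)/(8 - 10) ≡ 5/11 mod 13. 11⁻¹ ≡ 6 (mod 13) since 11·6 = 66 ≡ 1, so λ ≡ 4.
  x = λ² - 10 - 8 = 16 - 18 ≡ 11; y = λ·(10 - 11) - 4 ≡ 5. → (11, 5)
4P: (11, 5) + (8, 9). λ = (9 - 5)/(8 - 11) ≡ 4/10 mod 13. 10⁻¹ ≡ 4 (mod 13), so λ ≡ 3.
  x = λ² - 11 - 8 = 9 - 19 ≡ 3; y = λ·(11 - 3) - 5 ≡ 6. → (3, 6)
5P: (3, 6) + (8, 9). λ = (9 - 6)/(8 - 3) ≡ 3/5 mod 13. 5⁻¹ ≡ 8 (mod 13), so λ ≡ 11.
  x = λ² - 3 - 8 = 121 - 11 ≡ 6; y = λ·(3 - 6) - 6 ≡ 0. → (6, 0)
6P: (6, 0) + (8, 9). λ = (9 - 0)/(8 - 6) ≡ 9/2 mod 13. 2⁻¹ ≡ 7 (mod 13), so λ ≡ 11.
  x = λ² - 6 - 8 = 121 - 14 ≡ 3; y = λ·(6 - 3) - 0 ≡ 7. → (3, 7)
7P: (3, 7) + (8, 9). λ = (9 - 7)/(8 - 3) ≡ 2/5 mod 13. 5⁻¹ ≡ 8 (mod 13) since 5·8 = 40 ≡ 1, so λ ≡ 3.
  x = λ² - 3 - 8 = 9 - 11 ≡ 11; y = λ·(3 - 11) - 7 ≡ 8. → (11, 8)
8P: (11, 8) + (8, 9). λ = (9 - 8)/(8 - 11) ≡ 1/10 mod 13. 10⁻¹ ≡ 4 (mod 13), so λ ≡ 4.
  x = λ² - 11 - 8 = 16 - 19 ≡ 10; y = λ·(11 - 10) - 8 ≡ 9. → (10, 9)
9P: (10, 9) + (8, 9). λ = (9 - 9)/(8 - 10) ≡ 0/11 mod 13. 11⁻¹ ≡ 6 (mod 13) since 11·6 = 66 ≡ 1, so λ ≡ 0.
  x = λ² - 10 - 8 = 0 - 18 ≡ 8; y = λ·(10 - 8) - 9 ≡ 4. → (8, 4)
10P: (8, 4) + (8, 9): same x and y₁ ≡ -y₂, so the sum is ∞.
10P = ∞, so the order is 10.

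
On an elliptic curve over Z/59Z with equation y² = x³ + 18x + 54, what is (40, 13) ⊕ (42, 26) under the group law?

(34, 26)

(40, 13) + (42, 26). λ = (26 - 13)/(42 - 40) ≡ 13/2 mod 59. 2⁻¹ ≡ 30 (mod 59) since 2·30 = 60 ≡ 1, so λ ≡ 36.
  x = λ² - 40 - 42 = 1296 - 82 ≡ 34; y = λ·(40 - 34) - 13 ≡ 26. → (34, 26)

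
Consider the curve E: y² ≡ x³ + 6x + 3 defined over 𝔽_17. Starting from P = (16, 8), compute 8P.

Double-and-add on 8 = (1000)₂. Start with P = (16, 8) for the leading 1-bit.
double: tangent at (16, 8): λ = (3·16² + 6)/(2·8) ≡ 9/16. 16⁻¹ ≡ 16 (mod 17), so λ ≡ 9·16 ≡ 8.
  x = λ² - 16 - 16 = 64 - 32 ≡ 15; y = λ·(16 - 15) - 8 ≡ 0. → (15, 0)
double: (15, 0) + (15, 0): same x and y₁ ≡ -y₂, so the sum is ∞.
double: ∞ + ∞ = ∞ (identity).

O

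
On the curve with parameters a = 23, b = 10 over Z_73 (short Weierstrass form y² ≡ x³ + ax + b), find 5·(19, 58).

(50, 4)

Write G = (19, 58).
Double-and-add on 5 = (101)₂. Start with G = (19, 58) for the leading 1-bit.
double: tangent at (19, 58): λ = (3·19² + 23)/(2·58) ≡ 11/43. 43⁻¹ ≡ 17 (mod 73) since 43·17 = 731 ≡ 1, so λ ≡ 11·17 ≡ 41.
  x = λ² - 19 - 19 = 1681 - 38 ≡ 37; y = λ·(19 - 37) - 58 ≡ 7. → (37, 7)
double: tangent at (37, 7): λ = (3·37² + 23)/(2·7) ≡ 42/14. 14⁻¹ ≡ 47 (mod 73) since 14·47 = 658 ≡ 1, so λ ≡ 42·47 ≡ 3.
  x = λ² - 37 - 37 = 9 - 74 ≡ 8; y = λ·(37 - 8) - 7 ≡ 7. → (8, 7)
add G: (8, 7) + (19, 58). λ = (58 - 7)/(19 - 8) ≡ 51/11 mod 73. 11⁻¹ ≡ 20 (mod 73), so λ ≡ 71.
  x = λ² - 8 - 19 = 5041 - 27 ≡ 50; y = λ·(8 - 50) - 7 ≡ 4. → (50, 4)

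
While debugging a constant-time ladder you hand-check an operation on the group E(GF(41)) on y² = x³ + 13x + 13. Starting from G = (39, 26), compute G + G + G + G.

(20, 27)

Repeated addition: build up to 4G.
2G: tangent at (39, 26): λ = (3·39² + 13)/(2·26) ≡ 25/11. 11⁻¹ ≡ 15 (mod 41), so λ ≡ 25·15 ≡ 6.
  x = λ² - 39 - 39 = 36 - 78 ≡ 40; y = λ·(39 - 40) - 26 ≡ 9. → (40, 9)
3G: (40, 9) + (39, 26). λ = (26 - 9)/(39 - 40) ≡ 17/40 mod 41. 40⁻¹ ≡ 40 (mod 41), so λ ≡ 24.
  x = λ² - 40 - 39 = 576 - 79 ≡ 5; y = λ·(40 - 5) - 9 ≡ 11. → (5, 11)
4G: (5, 11) + (39, 26). λ = (26 - 11)/(39 - 5) ≡ 15/34 mod 41. 34⁻¹ ≡ 35 (mod 41), so λ ≡ 33.
  x = λ² - 5 - 39 = 1089 - 44 ≡ 20; y = λ·(5 - 20) - 11 ≡ 27. → (20, 27)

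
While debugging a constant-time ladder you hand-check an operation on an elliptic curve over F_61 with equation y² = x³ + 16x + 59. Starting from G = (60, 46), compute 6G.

Double-and-add on 6 = (110)₂. Start with G = (60, 46) for the leading 1-bit.
double: tangent at (60, 46): λ = (3·60² + 16)/(2·46) ≡ 19/31. 31⁻¹ ≡ 2 (mod 61) since 31·2 = 62 ≡ 1, so λ ≡ 19·2 ≡ 38.
  x = λ² - 60 - 60 = 1444 - 120 ≡ 43; y = λ·(60 - 43) - 46 ≡ 51. → (43, 51)
add G: (43, 51) + (60, 46). λ = (46 - 51)/(60 - 43) ≡ 56/17 mod 61. 17⁻¹ ≡ 18 (mod 61), so λ ≡ 32.
  x = λ² - 43 - 60 = 1024 - 103 ≡ 6; y = λ·(43 - 6) - 51 ≡ 35. → (6, 35)
double: tangent at (6, 35): λ = (3·6² + 16)/(2·35) ≡ 2/9. 9⁻¹ ≡ 34 (mod 61) since 9·34 = 306 ≡ 1, so λ ≡ 2·34 ≡ 7.
  x = λ² - 6 - 6 = 49 - 12 ≡ 37; y = λ·(6 - 37) - 35 ≡ 53. → (37, 53)

(37, 53)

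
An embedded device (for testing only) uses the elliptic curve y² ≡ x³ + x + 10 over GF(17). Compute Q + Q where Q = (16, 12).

tangent at (16, 12): λ = (3·16² + 1)/(2·12) ≡ 4/7. 7⁻¹ ≡ 5 (mod 17) since 7·5 = 35 ≡ 1, so λ ≡ 4·5 ≡ 3.
  x = λ² - 16 - 16 = 9 - 32 ≡ 11; y = λ·(16 - 11) - 12 ≡ 3. → (11, 3)

(11, 3)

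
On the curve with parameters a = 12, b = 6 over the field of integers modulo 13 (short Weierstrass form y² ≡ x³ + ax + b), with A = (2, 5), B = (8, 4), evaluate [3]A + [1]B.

First 3A:
Repeated addition: build up to 3A.
2A: tangent at (2, 5): λ = (3·2² + 12)/(2·5) ≡ 11/10. 10⁻¹ ≡ 4 (mod 13) since 10·4 = 40 ≡ 1, so λ ≡ 11·4 ≡ 5.
  x = λ² - 2 - 2 = 25 - 4 ≡ 8; y = λ·(2 - 8) - 5 ≡ 4. → (8, 4)
3A: (8, 4) + (2, 5). λ = (5 - 4)/(2 - 8) ≡ 1/7 mod 13. 7⁻¹ ≡ 2 (mod 13), so λ ≡ 2.
  x = λ² - 8 - 2 = 4 - 10 ≡ 7; y = λ·(8 - 7) - 4 ≡ 11. → (7, 11)
3A = (7, 11).
Finally 3A + B:
(7, 11) + (8, 4). λ = (4 - 11)/(8 - 7) ≡ 6/1 mod 13. 1⁻¹ ≡ 1 (mod 13) since 1·1 = 1 ≡ 1, so λ ≡ 6.
  x = λ² - 7 - 8 = 36 - 15 ≡ 8; y = λ·(7 - 8) - 11 ≡ 9. → (8, 9)

(8, 9)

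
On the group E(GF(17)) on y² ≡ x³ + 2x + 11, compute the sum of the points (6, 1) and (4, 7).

(6, 1) + (4, 7). λ = (7 - 1)/(4 - 6) ≡ 6/15 mod 17. 15⁻¹ ≡ 8 (mod 17) since 15·8 = 120 ≡ 1, so λ ≡ 14.
  x = λ² - 6 - 4 = 196 - 10 ≡ 16; y = λ·(6 - 16) - 1 ≡ 12. → (16, 12)

(16, 12)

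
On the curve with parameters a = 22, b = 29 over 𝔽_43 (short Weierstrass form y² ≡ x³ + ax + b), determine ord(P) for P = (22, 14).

3

2P: tangent at (22, 14): λ = (3·22² + 22)/(2·14) ≡ 12/28. 28⁻¹ ≡ 20 (mod 43), so λ ≡ 12·20 ≡ 25.
  x = λ² - 22 - 22 = 625 - 44 ≡ 22; y = λ·(22 - 22) - 14 ≡ 29. → (22, 29)
3P: (22, 29) + (22, 14): same x and y₁ ≡ -y₂, so the sum is the point at infinity.
3P = the point at infinity, so the order is 3.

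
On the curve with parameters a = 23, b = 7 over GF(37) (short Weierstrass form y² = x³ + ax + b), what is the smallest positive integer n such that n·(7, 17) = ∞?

2P: tangent at (7, 17): λ = (3·7² + 23)/(2·17) ≡ 22/34. 34⁻¹ ≡ 12 (mod 37), so λ ≡ 22·12 ≡ 5.
  x = λ² - 7 - 7 = 25 - 14 ≡ 11; y = λ·(7 - 11) - 17 ≡ 0. → (11, 0)
3P: (11, 0) + (7, 17). λ = (17 - 0)/(7 - 11) ≡ 17/33 mod 37. 33⁻¹ ≡ 9 (mod 37), so λ ≡ 5.
  x = λ² - 11 - 7 = 25 - 18 ≡ 7; y = λ·(11 - 7) - 0 ≡ 20. → (7, 20)
4P: (7, 20) + (7, 17): same x and y₁ ≡ -y₂, so the sum is ∞.
4P = ∞, so the order is 4.

4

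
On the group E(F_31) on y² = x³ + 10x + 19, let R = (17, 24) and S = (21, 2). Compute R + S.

(0, 22)

(17, 24) + (21, 2). λ = (2 - 24)/(21 - 17) ≡ 9/4 mod 31. 4⁻¹ ≡ 8 (mod 31), so λ ≡ 10.
  x = λ² - 17 - 21 = 100 - 38 ≡ 0; y = λ·(17 - 0) - 24 ≡ 22. → (0, 22)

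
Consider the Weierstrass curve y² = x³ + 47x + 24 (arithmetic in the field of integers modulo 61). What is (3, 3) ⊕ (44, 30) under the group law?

(3, 3) + (44, 30). λ = (30 - 3)/(44 - 3) ≡ 27/41 mod 61. 41⁻¹ ≡ 3 (mod 61), so λ ≡ 20.
  x = λ² - 3 - 44 = 400 - 47 ≡ 48; y = λ·(3 - 48) - 3 ≡ 12. → (48, 12)

(48, 12)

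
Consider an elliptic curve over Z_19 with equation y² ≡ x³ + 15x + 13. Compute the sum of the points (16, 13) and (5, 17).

(16, 13) + (5, 17). λ = (17 - 13)/(5 - 16) ≡ 4/8 mod 19. 8⁻¹ ≡ 12 (mod 19), so λ ≡ 10.
  x = λ² - 16 - 5 = 100 - 21 ≡ 3; y = λ·(16 - 3) - 13 ≡ 3. → (3, 3)

(3, 3)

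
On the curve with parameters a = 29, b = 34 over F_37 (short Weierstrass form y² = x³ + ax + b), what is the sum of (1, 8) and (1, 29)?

The two points share x = 1 and their y-coordinates satisfy 8 + 29 ≡ 0 (mod 37), so they are inverses. Their sum is the point at infinity.

O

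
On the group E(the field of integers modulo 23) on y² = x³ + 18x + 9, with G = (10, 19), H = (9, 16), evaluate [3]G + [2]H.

(0, 20)

First 3G:
Repeated addition: build up to 3G.
2G: tangent at (10, 19): λ = (3·10² + 18)/(2·19) ≡ 19/15. 15⁻¹ ≡ 20 (mod 23) since 15·20 = 300 ≡ 1, so λ ≡ 19·20 ≡ 12.
  x = λ² - 10 - 10 = 144 - 20 ≡ 9; y = λ·(10 - 9) - 19 ≡ 16. → (9, 16)
3G: (9, 16) + (10, 19). λ = (19 - 16)/(10 - 9) ≡ 3/1 mod 23. 1⁻¹ ≡ 1 (mod 23), so λ ≡ 3.
  x = λ² - 9 - 10 = 9 - 19 ≡ 13; y = λ·(9 - 13) - 16 ≡ 18. → (13, 18)
3G = (13, 18).
Next 2H:
Repeated addition: build up to 2H.
2H: tangent at (9, 16): λ = (3·9² + 18)/(2·16) ≡ 8/9. 9⁻¹ ≡ 18 (mod 23) since 9·18 = 162 ≡ 1, so λ ≡ 8·18 ≡ 6.
  x = λ² - 9 - 9 = 36 - 18 ≡ 18; y = λ·(9 - 18) - 16 ≡ 22. → (18, 22)
2H = (18, 22).
Finally 3G + 2H:
(13, 18) + (18, 22). λ = (22 - 18)/(18 - 13) ≡ 4/5 mod 23. 5⁻¹ ≡ 14 (mod 23) since 5·14 = 70 ≡ 1, so λ ≡ 10.
  x = λ² - 13 - 18 = 100 - 31 ≡ 0; y = λ·(13 - 0) - 18 ≡ 20. → (0, 20)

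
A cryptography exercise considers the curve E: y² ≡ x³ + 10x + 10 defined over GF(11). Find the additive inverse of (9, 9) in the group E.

-(9, 9) = (9, -9 mod 11) = (9, 2).

(9, 2)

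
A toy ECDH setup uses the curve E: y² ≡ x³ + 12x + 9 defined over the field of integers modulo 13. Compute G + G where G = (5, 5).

tangent at (5, 5): λ = (3·5² + 12)/(2·5) ≡ 9/10. 10⁻¹ ≡ 4 (mod 13) since 10·4 = 40 ≡ 1, so λ ≡ 9·4 ≡ 10.
  x = λ² - 5 - 5 = 100 - 10 ≡ 12; y = λ·(5 - 12) - 5 ≡ 3. → (12, 3)

(12, 3)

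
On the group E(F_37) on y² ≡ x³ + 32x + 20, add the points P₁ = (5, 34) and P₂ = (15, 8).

(5, 34) + (15, 8). λ = (8 - 34)/(15 - 5) ≡ 11/10 mod 37. 10⁻¹ ≡ 26 (mod 37) since 10·26 = 260 ≡ 1, so λ ≡ 27.
  x = λ² - 5 - 15 = 729 - 20 ≡ 6; y = λ·(5 - 6) - 34 ≡ 13. → (6, 13)

(6, 13)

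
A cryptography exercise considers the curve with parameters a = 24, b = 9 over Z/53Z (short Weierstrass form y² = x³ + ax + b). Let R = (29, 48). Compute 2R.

(20, 50)

tangent at (29, 48): λ = (3·29² + 24)/(2·48) ≡ 3/43. 43⁻¹ ≡ 37 (mod 53) since 43·37 = 1591 ≡ 1, so λ ≡ 3·37 ≡ 5.
  x = λ² - 29 - 29 = 25 - 58 ≡ 20; y = λ·(29 - 20) - 48 ≡ 50. → (20, 50)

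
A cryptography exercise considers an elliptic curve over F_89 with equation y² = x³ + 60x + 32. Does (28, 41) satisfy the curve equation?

y² = 41² ≡ 79; x³ + 60x + 32 = 23664 ≡ 79 (mod 89). 79 = 79.

yes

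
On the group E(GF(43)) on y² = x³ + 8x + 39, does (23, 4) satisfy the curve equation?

no

y² = 4² ≡ 16; x³ + 8x + 39 = 12390 ≡ 6 (mod 43). 16 ≠ 6.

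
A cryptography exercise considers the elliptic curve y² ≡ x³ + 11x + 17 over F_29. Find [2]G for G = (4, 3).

(17, 19)

tangent at (4, 3): λ = (3·4² + 11)/(2·3) ≡ 1/6. 6⁻¹ ≡ 5 (mod 29) since 6·5 = 30 ≡ 1, so λ ≡ 1·5 ≡ 5.
  x = λ² - 4 - 4 = 25 - 8 ≡ 17; y = λ·(4 - 17) - 3 ≡ 19. → (17, 19)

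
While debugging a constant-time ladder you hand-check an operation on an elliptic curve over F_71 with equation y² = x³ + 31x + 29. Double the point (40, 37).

tangent at (40, 37): λ = (3·40² + 31)/(2·37) ≡ 3/3. 3⁻¹ ≡ 24 (mod 71) since 3·24 = 72 ≡ 1, so λ ≡ 3·24 ≡ 1.
  x = λ² - 40 - 40 = 1 - 80 ≡ 63; y = λ·(40 - 63) - 37 ≡ 11. → (63, 11)

(63, 11)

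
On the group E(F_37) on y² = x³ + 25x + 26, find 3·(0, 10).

Write P = (0, 10).
Repeated addition: build up to 3P.
2P: tangent at (0, 10): λ = (3·0² + 25)/(2·10) ≡ 25/20. 20⁻¹ ≡ 13 (mod 37) since 20·13 = 260 ≡ 1, so λ ≡ 25·13 ≡ 29.
  x = λ² - 0 - 0 = 841 - 0 ≡ 27; y = λ·(0 - 27) - 10 ≡ 21. → (27, 21)
3P: (27, 21) + (0, 10). λ = (10 - 21)/(0 - 27) ≡ 26/10 mod 37. 10⁻¹ ≡ 26 (mod 37) since 10·26 = 260 ≡ 1, so λ ≡ 10.
  x = λ² - 27 - 0 = 100 - 27 ≡ 36; y = λ·(27 - 36) - 21 ≡ 0. → (36, 0)

(36, 0)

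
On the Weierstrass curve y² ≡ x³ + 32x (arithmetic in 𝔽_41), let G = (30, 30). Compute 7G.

(17, 2)

Repeated addition: build up to 7G.
2G: tangent at (30, 30): λ = (3·30² + 32)/(2·30) ≡ 26/19. 19⁻¹ ≡ 13 (mod 41) since 19·13 = 247 ≡ 1, so λ ≡ 26·13 ≡ 10.
  x = λ² - 30 - 30 = 100 - 60 ≡ 40; y = λ·(30 - 40) - 30 ≡ 34. → (40, 34)
3G: (40, 34) + (30, 30). λ = (30 - 34)/(30 - 40) ≡ 37/31 mod 41. 31⁻¹ ≡ 4 (mod 41) since 31·4 = 124 ≡ 1, so λ ≡ 25.
  x = λ² - 40 - 30 = 625 - 70 ≡ 22; y = λ·(40 - 22) - 34 ≡ 6. → (22, 6)
4G: (22, 6) + (30, 30). λ = (30 - 6)/(30 - 22) ≡ 24/8 mod 41. 8⁻¹ ≡ 36 (mod 41) since 8·36 = 288 ≡ 1, so λ ≡ 3.
  x = λ² - 22 - 30 = 9 - 52 ≡ 39; y = λ·(22 - 39) - 6 ≡ 25. → (39, 25)
5G: (39, 25) + (30, 30). λ = (30 - 25)/(30 - 39) ≡ 5/32 mod 41. 32⁻¹ ≡ 9 (mod 41) since 32·9 = 288 ≡ 1, so λ ≡ 4.
  x = λ² - 39 - 30 = 16 - 69 ≡ 29; y = λ·(39 - 29) - 25 ≡ 15. → (29, 15)
6G: (29, 15) + (30, 30). λ = (30 - 15)/(30 - 29) ≡ 15/1 mod 41. 1⁻¹ ≡ 1 (mod 41), so λ ≡ 15.
  x = λ² - 29 - 30 = 225 - 59 ≡ 2; y = λ·(29 - 2) - 15 ≡ 21. → (2, 21)
7G: (2, 21) + (30, 30). λ = (30 - 21)/(30 - 2) ≡ 9/28 mod 41. 28⁻¹ ≡ 22 (mod 41) since 28·22 = 616 ≡ 1, so λ ≡ 34.
  x = λ² - 2 - 30 = 1156 - 32 ≡ 17; y = λ·(2 - 17) - 21 ≡ 2. → (17, 2)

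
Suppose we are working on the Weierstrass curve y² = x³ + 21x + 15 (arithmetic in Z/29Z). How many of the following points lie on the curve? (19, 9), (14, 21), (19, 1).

1

(19, 9): 9² ≡ 23, rhs ≡ 23 → on.
(14, 21): 21² ≡ 6, rhs ≡ 8 → off.
(19, 1): 1² ≡ 1, rhs ≡ 23 → off.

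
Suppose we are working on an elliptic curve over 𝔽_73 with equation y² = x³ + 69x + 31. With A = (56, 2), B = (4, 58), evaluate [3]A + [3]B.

First 3A:
Repeated addition: build up to 3A.
2A: tangent at (56, 2): λ = (3·56² + 69)/(2·2) ≡ 60/4. 4⁻¹ ≡ 55 (mod 73), so λ ≡ 60·55 ≡ 15.
  x = λ² - 56 - 56 = 225 - 112 ≡ 40; y = λ·(56 - 40) - 2 ≡ 19. → (40, 19)
3A: (40, 19) + (56, 2). λ = (2 - 19)/(56 - 40) ≡ 56/16 mod 73. 16⁻¹ ≡ 32 (mod 73), so λ ≡ 40.
  x = λ² - 40 - 56 = 1600 - 96 ≡ 44; y = λ·(40 - 44) - 19 ≡ 40. → (44, 40)
3A = (44, 40).
Next 3B:
Repeated addition: build up to 3B.
2B: tangent at (4, 58): λ = (3·4² + 69)/(2·58) ≡ 44/43. 43⁻¹ ≡ 17 (mod 73) since 43·17 = 731 ≡ 1, so λ ≡ 44·17 ≡ 18.
  x = λ² - 4 - 4 = 324 - 8 ≡ 24; y = λ·(4 - 24) - 58 ≡ 20. → (24, 20)
3B: (24, 20) + (4, 58). λ = (58 - 20)/(4 - 24) ≡ 38/53 mod 73. 53⁻¹ ≡ 62 (mod 73), so λ ≡ 20.
  x = λ² - 24 - 4 = 400 - 28 ≡ 7; y = λ·(24 - 7) - 20 ≡ 28. → (7, 28)
3B = (7, 28).
Finally 3A + 3B:
(44, 40) + (7, 28). λ = (28 - 40)/(7 - 44) ≡ 61/36 mod 73. 36⁻¹ ≡ 71 (mod 73) since 36·71 = 2556 ≡ 1, so λ ≡ 24.
  x = λ² - 44 - 7 = 576 - 51 ≡ 14; y = λ·(44 - 14) - 40 ≡ 23. → (14, 23)

(14, 23)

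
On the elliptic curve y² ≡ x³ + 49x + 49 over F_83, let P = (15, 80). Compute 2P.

tangent at (15, 80): λ = (3·15² + 49)/(2·80) ≡ 60/77. 77⁻¹ ≡ 69 (mod 83), so λ ≡ 60·69 ≡ 73.
  x = λ² - 15 - 15 = 5329 - 30 ≡ 70; y = λ·(15 - 70) - 80 ≡ 55. → (70, 55)

(70, 55)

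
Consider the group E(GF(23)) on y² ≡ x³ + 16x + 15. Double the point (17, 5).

(2, 20)

tangent at (17, 5): λ = (3·17² + 16)/(2·5) ≡ 9/10. 10⁻¹ ≡ 7 (mod 23) since 10·7 = 70 ≡ 1, so λ ≡ 9·7 ≡ 17.
  x = λ² - 17 - 17 = 289 - 34 ≡ 2; y = λ·(17 - 2) - 5 ≡ 20. → (2, 20)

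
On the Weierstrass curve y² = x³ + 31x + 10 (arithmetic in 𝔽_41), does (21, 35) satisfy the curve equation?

no

y² = 35² ≡ 36; x³ + 31x + 10 = 9922 ≡ 0 (mod 41). 36 ≠ 0.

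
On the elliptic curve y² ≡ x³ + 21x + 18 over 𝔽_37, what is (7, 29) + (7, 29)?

tangent at (7, 29): λ = (3·7² + 21)/(2·29) ≡ 20/21. 21⁻¹ ≡ 30 (mod 37) since 21·30 = 630 ≡ 1, so λ ≡ 20·30 ≡ 8.
  x = λ² - 7 - 7 = 64 - 14 ≡ 13; y = λ·(7 - 13) - 29 ≡ 34. → (13, 34)

(13, 34)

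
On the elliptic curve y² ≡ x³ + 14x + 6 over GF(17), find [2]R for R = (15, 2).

(8, 1)

tangent at (15, 2): λ = (3·15² + 14)/(2·2) ≡ 9/4. 4⁻¹ ≡ 13 (mod 17), so λ ≡ 9·13 ≡ 15.
  x = λ² - 15 - 15 = 225 - 30 ≡ 8; y = λ·(15 - 8) - 2 ≡ 1. → (8, 1)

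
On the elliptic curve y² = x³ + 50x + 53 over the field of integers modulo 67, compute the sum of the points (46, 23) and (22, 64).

(46, 23) + (22, 64). λ = (64 - 23)/(22 - 46) ≡ 41/43 mod 67. 43⁻¹ ≡ 53 (mod 67) since 43·53 = 2279 ≡ 1, so λ ≡ 29.
  x = λ² - 46 - 22 = 841 - 68 ≡ 36; y = λ·(46 - 36) - 23 ≡ 66. → (36, 66)

(36, 66)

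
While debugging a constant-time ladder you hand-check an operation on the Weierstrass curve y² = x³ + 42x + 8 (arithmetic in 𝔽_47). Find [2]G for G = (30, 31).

tangent at (30, 31): λ = (3·30² + 42)/(2·31) ≡ 16/15. 15⁻¹ ≡ 22 (mod 47) since 15·22 = 330 ≡ 1, so λ ≡ 16·22 ≡ 23.
  x = λ² - 30 - 30 = 529 - 60 ≡ 46; y = λ·(30 - 46) - 31 ≡ 24. → (46, 24)

(46, 24)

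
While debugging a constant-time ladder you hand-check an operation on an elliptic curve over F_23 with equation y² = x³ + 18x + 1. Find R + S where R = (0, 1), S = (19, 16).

(0, 1) + (19, 16). λ = (16 - 1)/(19 - 0) ≡ 15/19 mod 23. 19⁻¹ ≡ 17 (mod 23), so λ ≡ 2.
  x = λ² - 0 - 19 = 4 - 19 ≡ 8; y = λ·(0 - 8) - 1 ≡ 6. → (8, 6)

(8, 6)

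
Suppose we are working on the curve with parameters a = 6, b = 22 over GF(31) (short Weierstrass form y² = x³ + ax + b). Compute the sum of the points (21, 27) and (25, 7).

(10, 11)

(21, 27) + (25, 7). λ = (7 - 27)/(25 - 21) ≡ 11/4 mod 31. 4⁻¹ ≡ 8 (mod 31) since 4·8 = 32 ≡ 1, so λ ≡ 26.
  x = λ² - 21 - 25 = 676 - 46 ≡ 10; y = λ·(21 - 10) - 27 ≡ 11. → (10, 11)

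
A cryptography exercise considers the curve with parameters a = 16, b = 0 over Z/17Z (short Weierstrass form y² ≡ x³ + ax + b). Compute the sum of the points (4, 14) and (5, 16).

(12, 4)

(4, 14) + (5, 16). λ = (16 - 14)/(5 - 4) ≡ 2/1 mod 17. 1⁻¹ ≡ 1 (mod 17), so λ ≡ 2.
  x = λ² - 4 - 5 = 4 - 9 ≡ 12; y = λ·(4 - 12) - 14 ≡ 4. → (12, 4)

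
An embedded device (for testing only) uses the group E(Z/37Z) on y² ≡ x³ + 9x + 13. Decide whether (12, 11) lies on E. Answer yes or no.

y² = 11² ≡ 10; x³ + 9x + 13 = 1849 ≡ 36 (mod 37). 10 ≠ 36.

no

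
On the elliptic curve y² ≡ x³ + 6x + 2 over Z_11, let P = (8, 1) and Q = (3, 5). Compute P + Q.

(9, 2)

(8, 1) + (3, 5). λ = (5 - 1)/(3 - 8) ≡ 4/6 mod 11. 6⁻¹ ≡ 2 (mod 11) since 6·2 = 12 ≡ 1, so λ ≡ 8.
  x = λ² - 8 - 3 = 64 - 11 ≡ 9; y = λ·(8 - 9) - 1 ≡ 2. → (9, 2)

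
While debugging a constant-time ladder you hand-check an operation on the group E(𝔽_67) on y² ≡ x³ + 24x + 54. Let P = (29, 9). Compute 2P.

tangent at (29, 9): λ = (3·29² + 24)/(2·9) ≡ 1/18. 18⁻¹ ≡ 41 (mod 67), so λ ≡ 1·41 ≡ 41.
  x = λ² - 29 - 29 = 1681 - 58 ≡ 15; y = λ·(29 - 15) - 9 ≡ 29. → (15, 29)

(15, 29)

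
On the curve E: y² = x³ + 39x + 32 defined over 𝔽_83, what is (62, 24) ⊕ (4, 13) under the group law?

(82, 18)

(62, 24) + (4, 13). λ = (13 - 24)/(4 - 62) ≡ 72/25 mod 83. 25⁻¹ ≡ 10 (mod 83), so λ ≡ 56.
  x = λ² - 62 - 4 = 3136 - 66 ≡ 82; y = λ·(62 - 82) - 24 ≡ 18. → (82, 18)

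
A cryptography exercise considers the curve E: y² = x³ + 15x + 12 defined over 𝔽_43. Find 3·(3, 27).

(28, 29)

Write P = (3, 27).
Repeated addition: build up to 3P.
2P: tangent at (3, 27): λ = (3·3² + 15)/(2·27) ≡ 42/11. 11⁻¹ ≡ 4 (mod 43), so λ ≡ 42·4 ≡ 39.
  x = λ² - 3 - 3 = 1521 - 6 ≡ 10; y = λ·(3 - 10) - 27 ≡ 1. → (10, 1)
3P: (10, 1) + (3, 27). λ = (27 - 1)/(3 - 10) ≡ 26/36 mod 43. 36⁻¹ ≡ 6 (mod 43) since 36·6 = 216 ≡ 1, so λ ≡ 27.
  x = λ² - 10 - 3 = 729 - 13 ≡ 28; y = λ·(10 - 28) - 1 ≡ 29. → (28, 29)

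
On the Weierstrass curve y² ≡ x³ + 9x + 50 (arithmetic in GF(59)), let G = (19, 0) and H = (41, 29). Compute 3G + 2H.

First 3G:
Repeated addition: build up to 3G.
2G: (19, 0) + (19, 0): same x and y₁ ≡ -y₂, so the sum is ∞.
3G: ∞ + (19, 0) = (19, 0) (identity).
3G = (19, 0).
Next 2H:
Repeated addition: build up to 2H.
2H: tangent at (41, 29): λ = (3·41² + 9)/(2·29) ≡ 37/58. 58⁻¹ ≡ 58 (mod 59) since 58·58 = 3364 ≡ 1, so λ ≡ 37·58 ≡ 22.
  x = λ² - 41 - 41 = 484 - 82 ≡ 48; y = λ·(41 - 48) - 29 ≡ 53. → (48, 53)
2H = (48, 53).
Finally 3G + 2H:
(19, 0) + (48, 53). λ = (53 - 0)/(48 - 19) ≡ 53/29 mod 59. 29⁻¹ ≡ 57 (mod 59), so λ ≡ 12.
  x = λ² - 19 - 48 = 144 - 67 ≡ 18; y = λ·(19 - 18) - 0 ≡ 12. → (18, 12)

(18, 12)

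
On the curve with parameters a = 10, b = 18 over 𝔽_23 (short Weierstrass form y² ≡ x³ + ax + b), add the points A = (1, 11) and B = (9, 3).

(14, 2)

(1, 11) + (9, 3). λ = (3 - 11)/(9 - 1) ≡ 15/8 mod 23. 8⁻¹ ≡ 3 (mod 23), so λ ≡ 22.
  x = λ² - 1 - 9 = 484 - 10 ≡ 14; y = λ·(1 - 14) - 11 ≡ 2. → (14, 2)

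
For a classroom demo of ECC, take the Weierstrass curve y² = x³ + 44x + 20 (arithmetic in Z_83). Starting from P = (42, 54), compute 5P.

(36, 28)

Repeated addition: build up to 5P.
2P: tangent at (42, 54): λ = (3·42² + 44)/(2·54) ≡ 24/25. 25⁻¹ ≡ 10 (mod 83), so λ ≡ 24·10 ≡ 74.
  x = λ² - 42 - 42 = 5476 - 84 ≡ 80; y = λ·(42 - 80) - 54 ≡ 39. → (80, 39)
3P: (80, 39) + (42, 54). λ = (54 - 39)/(42 - 80) ≡ 15/45 mod 83. 45⁻¹ ≡ 24 (mod 83), so λ ≡ 28.
  x = λ² - 80 - 42 = 784 - 122 ≡ 81; y = λ·(80 - 81) - 39 ≡ 16. → (81, 16)
4P: (81, 16) + (42, 54). λ = (54 - 16)/(42 - 81) ≡ 38/44 mod 83. 44⁻¹ ≡ 17 (mod 83), so λ ≡ 65.
  x = λ² - 81 - 42 = 4225 - 123 ≡ 35; y = λ·(81 - 35) - 16 ≡ 69. → (35, 69)
5P: (35, 69) + (42, 54). λ = (54 - 69)/(42 - 35) ≡ 68/7 mod 83. 7⁻¹ ≡ 12 (mod 83) since 7·12 = 84 ≡ 1, so λ ≡ 69.
  x = λ² - 35 - 42 = 4761 - 77 ≡ 36; y = λ·(35 - 36) - 69 ≡ 28. → (36, 28)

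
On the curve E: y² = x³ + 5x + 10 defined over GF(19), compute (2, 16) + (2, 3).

The two points share x = 2 and their y-coordinates satisfy 16 + 3 ≡ 0 (mod 19), so they are inverses. Their sum is O.

O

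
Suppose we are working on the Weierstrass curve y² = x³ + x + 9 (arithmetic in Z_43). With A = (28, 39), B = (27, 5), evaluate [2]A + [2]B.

(6, 39)

First 2A:
Repeated addition: build up to 2A.
2A: tangent at (28, 39): λ = (3·28² + 1)/(2·39) ≡ 31/35. 35⁻¹ ≡ 16 (mod 43) since 35·16 = 560 ≡ 1, so λ ≡ 31·16 ≡ 23.
  x = λ² - 28 - 28 = 529 - 56 ≡ 0; y = λ·(28 - 0) - 39 ≡ 3. → (0, 3)
2A = (0, 3).
Next 2B:
Repeated addition: build up to 2B.
2B: tangent at (27, 5): λ = (3·27² + 1)/(2·5) ≡ 38/10. 10⁻¹ ≡ 13 (mod 43) since 10·13 = 130 ≡ 1, so λ ≡ 38·13 ≡ 21.
  x = λ² - 27 - 27 = 441 - 54 ≡ 0; y = λ·(27 - 0) - 5 ≡ 3. → (0, 3)
2B = (0, 3).
Finally 2A + 2B:
tangent at (0, 3): λ = (3·0² + 1)/(2·3) ≡ 1/6. 6⁻¹ ≡ 36 (mod 43), so λ ≡ 1·36 ≡ 36.
  x = λ² - 0 - 0 = 1296 - 0 ≡ 6; y = λ·(0 - 6) - 3 ≡ 39. → (6, 39)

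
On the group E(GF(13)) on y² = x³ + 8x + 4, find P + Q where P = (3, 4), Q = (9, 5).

(5, 0)

(3, 4) + (9, 5). λ = (5 - 4)/(9 - 3) ≡ 1/6 mod 13. 6⁻¹ ≡ 11 (mod 13), so λ ≡ 11.
  x = λ² - 3 - 9 = 121 - 12 ≡ 5; y = λ·(3 - 5) - 4 ≡ 0. → (5, 0)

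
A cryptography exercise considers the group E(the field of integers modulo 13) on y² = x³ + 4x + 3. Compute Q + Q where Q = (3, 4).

(8, 1)

tangent at (3, 4): λ = (3·3² + 4)/(2·4) ≡ 5/8. 8⁻¹ ≡ 5 (mod 13), so λ ≡ 5·5 ≡ 12.
  x = λ² - 3 - 3 = 144 - 6 ≡ 8; y = λ·(3 - 8) - 4 ≡ 1. → (8, 1)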